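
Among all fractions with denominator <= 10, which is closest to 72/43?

5/3

Expand x = 72/43 as a continued fraction with the Euclidean algorithm:
  72 = 1*43 + 29, so a_0 = 1.
  43 = 1*29 + 14, so a_1 = 1.
  29 = 2*14 + 1, so a_2 = 2.
  14 = 14*1 + 0, so a_3 = 14.
so x = [1; 1, 2, 14].
Convergents (p_i = a_i*p_{i-1} + p_{i-2}, q_i = a_i*q_{i-1} + q_{i-2} with p_{-2}=0, p_{-1}=1, q_{-2}=1, q_{-1}=0), until the denominator exceeds 10:
  i=0: a_0=1, p_0 = 1*1 + 0 = 1, q_0 = 1*0 + 1 = 1.
  i=1: a_1=1, p_1 = 1*1 + 1 = 2, q_1 = 1*1 + 0 = 1.
  i=2: a_2=2, p_2 = 2*2 + 1 = 5, q_2 = 2*1 + 1 = 3.
  i=3: a_3=14, p_3 = 14*5 + 2 = 72, q_3 = 14*3 + 1 = 43.
q_3 = 43 > 10, so the last convergent with denominator <= 10 is p_2/q_2 = 5/3.
The closest fraction with denominator <= 10 is either p_2/q_2 or the intermediate fraction (k*p_2 + p_1)/(k*q_2 + q_1) with the largest k >= 1 whose denominator stays <= 10; these approach x as k grows, and every other convergent or intermediate fraction in range is farther away.
Largest k: floor((10 - q_1)/q_2) = floor((10 - 1)/3) = 3.
That gives (3*5 + 2)/(3*3 + 1) = 17/10.
Compare the errors: |x - 5/3| = |72*3 - 5*43|/(43*3) = 1/129, and |x - 17/10| = |72*10 - 17*43|/(43*10) = 11/430.
Cross-multiplying, 1*430 = 430 < 1419 = 11*129, so 1/129 is smaller: the convergent 5/3 is closer to x than 17/10.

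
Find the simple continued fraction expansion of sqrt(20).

[4; (2, 8)]

Write x_i = (sqrt(20) + m_i)/d_i with (m_0, d_0) = (0, 1). a_0 = floor(sqrt(20)) = 4, since 4^2 = 16 <= 20 < 25 = 5^2.
Iterate m_{i+1} = d_i*a_i - m_i, d_{i+1} = (20 - m_{i+1}^2)/d_i, a_{i+1} = floor((a_0 + m_{i+1})/d_{i+1}):
  m_1 = 1*4 - 0 = 4, d_1 = (20 - 4^2)/1 = 4/1 = 4, a_1 = floor((4 + 4)/4) = 2.
  m_2 = 4*2 - 4 = 4, d_2 = (20 - 4^2)/4 = 4/4 = 1, a_2 = floor((4 + 4)/1) = 8.
  m_3 = 1*8 - 4 = 4, d_3 = (20 - 4^2)/1 = 4/1 = 4: (m_3, d_3) = (m_1, d_1) = (4, 4), so from here the quotients repeat a_1, a_2; the period length is 2.
Hence the expansion of sqrt(20) is a_0 = 4 followed by the repeating block 2, 8 (period 2).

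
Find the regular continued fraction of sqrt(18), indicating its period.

Write x_i = (sqrt(18) + m_i)/d_i with (m_0, d_0) = (0, 1). a_0 = floor(sqrt(18)) = 4, since 4^2 = 16 <= 18 < 25 = 5^2.
Iterate m_{i+1} = d_i*a_i - m_i, d_{i+1} = (18 - m_{i+1}^2)/d_i, a_{i+1} = floor((a_0 + m_{i+1})/d_{i+1}):
  m_1 = 1*4 - 0 = 4, d_1 = (18 - 4^2)/1 = 2/1 = 2, a_1 = floor((4 + 4)/2) = 4.
  m_2 = 2*4 - 4 = 4, d_2 = (18 - 4^2)/2 = 2/2 = 1, a_2 = floor((4 + 4)/1) = 8.
  m_3 = 1*8 - 4 = 4, d_3 = (18 - 4^2)/1 = 2/1 = 2: (m_3, d_3) = (m_1, d_1) = (4, 2), so from here the quotients repeat a_1, a_2; the period length is 2.
Hence the expansion of sqrt(18) is a_0 = 4 followed by the repeating block 4, 8 (period 2).

[4; (4, 8)]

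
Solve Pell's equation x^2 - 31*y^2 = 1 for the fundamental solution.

First expand sqrt(31) as a continued fraction. With x_i = (sqrt(31) + m_i)/d_i and (m_0, d_0) = (0, 1): a_0 = floor(sqrt(31)) = 5, since 5^2 = 25 <= 31 < 36 = 6^2.
Iterate m_{i+1} = d_i*a_i - m_i, d_{i+1} = (31 - m_{i+1}^2)/d_i, a_{i+1} = floor((a_0 + m_{i+1})/d_{i+1}):
  m_1 = 1*5 - 0 = 5, d_1 = (31 - 5^2)/1 = 6/1 = 6, a_1 = floor((5 + 5)/6) = 1.
  m_2 = 6*1 - 5 = 1, d_2 = (31 - 1^2)/6 = 30/6 = 5, a_2 = floor((5 + 1)/5) = 1.
  m_3 = 5*1 - 1 = 4, d_3 = (31 - 4^2)/5 = 15/5 = 3, a_3 = floor((5 + 4)/3) = 3.
  m_4 = 3*3 - 4 = 5, d_4 = (31 - 5^2)/3 = 6/3 = 2, a_4 = floor((5 + 5)/2) = 5.
  m_5 = 2*5 - 5 = 5, d_5 = (31 - 5^2)/2 = 6/2 = 3, a_5 = floor((5 + 5)/3) = 3.
  m_6 = 3*3 - 5 = 4, d_6 = (31 - 4^2)/3 = 15/3 = 5, a_6 = floor((5 + 4)/5) = 1.
  m_7 = 5*1 - 4 = 1, d_7 = (31 - 1^2)/5 = 30/5 = 6, a_7 = floor((5 + 1)/6) = 1.
  m_8 = 6*1 - 1 = 5, d_8 = (31 - 5^2)/6 = 6/6 = 1, a_8 = floor((5 + 5)/1) = 10.
  m_9 = 1*10 - 5 = 5, d_9 = (31 - 5^2)/1 = 6/1 = 6: (m_9, d_9) = (m_1, d_1) = (5, 6), so from here the quotients repeat a_1, ..., a_8; the period length is 8.
So sqrt(31) = [5; (1, 1, 3, 5, 3, 1, 1, 10)] with period length k = 8.
k is even, so the fundamental solution of x^2 - 31y^2 = 1 is (p_{k-1}, q_{k-1}) = (p_7, q_7); compute convergents through index 7.
Convergents (p_i = a_i*p_{i-1} + p_{i-2}, q_i = a_i*q_{i-1} + q_{i-2} with p_{-2}=0, p_{-1}=1, q_{-2}=1, q_{-1}=0):
  i=0: a_0=5, p_0 = 5*1 + 0 = 5, q_0 = 5*0 + 1 = 1.
  i=1: a_1=1, p_1 = 1*5 + 1 = 6, q_1 = 1*1 + 0 = 1.
  i=2: a_2=1, p_2 = 1*6 + 5 = 11, q_2 = 1*1 + 1 = 2.
  i=3: a_3=3, p_3 = 3*11 + 6 = 39, q_3 = 3*2 + 1 = 7.
  i=4: a_4=5, p_4 = 5*39 + 11 = 206, q_4 = 5*7 + 2 = 37.
  i=5: a_5=3, p_5 = 3*206 + 39 = 657, q_5 = 3*37 + 7 = 118.
  i=6: a_6=1, p_6 = 1*657 + 206 = 863, q_6 = 1*118 + 37 = 155.
  i=7: a_7=1, p_7 = 1*863 + 657 = 1520, q_7 = 1*155 + 118 = 273.
Check: 1520^2 - 31*273^2 = 2310400 - 2310399 = 1, so (x, y) = (1520, 273) solves the equation, and by the theorem it is the least positive solution.

(x, y) = (1520, 273)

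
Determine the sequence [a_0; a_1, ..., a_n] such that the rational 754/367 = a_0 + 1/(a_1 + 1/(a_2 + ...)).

Run the Euclidean algorithm on 754 and 367; the successive quotients are the partial quotients a_0, a_1, ... (each step inverts the fractional part left over by the previous one):
  754 = 2*367 + 20, so a_0 = 2.
  367 = 18*20 + 7, so a_1 = 18.
  20 = 2*7 + 6, so a_2 = 2.
  7 = 1*6 + 1, so a_3 = 1.
  6 = 6*1 + 0, so a_4 = 6.
The remainder reaches 0 after 5 divisions, so the expansion has 5 partial quotients, read off in order.

[2; 18, 2, 1, 6]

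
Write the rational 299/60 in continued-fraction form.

Run the Euclidean algorithm on 299 and 60; the successive quotients are the partial quotients a_0, a_1, ... (each step inverts the fractional part left over by the previous one):
  299 = 4*60 + 59, so a_0 = 4.
  60 = 1*59 + 1, so a_1 = 1.
  59 = 59*1 + 0, so a_2 = 59.
The remainder reaches 0 after 3 divisions, so the expansion has 3 partial quotients, read off in order.

[4; 1, 59]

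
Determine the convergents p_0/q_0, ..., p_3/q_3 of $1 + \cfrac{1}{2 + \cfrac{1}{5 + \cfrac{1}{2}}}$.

1/1, 3/2, 16/11, 35/24

Using the convergent recurrence p_i = a_i*p_{i-1} + p_{i-2}, q_i = a_i*q_{i-1} + q_{i-2} with p_{-2}=0, p_{-1}=1, q_{-2}=1, q_{-1}=0:
  i=0: a_0=1, p_0 = 1*1 + 0 = 1, q_0 = 1*0 + 1 = 1.
  i=1: a_1=2, p_1 = 2*1 + 1 = 3, q_1 = 2*1 + 0 = 2.
  i=2: a_2=5, p_2 = 5*3 + 1 = 16, q_2 = 5*2 + 1 = 11.
  i=3: a_3=2, p_3 = 2*16 + 3 = 35, q_3 = 2*11 + 2 = 24.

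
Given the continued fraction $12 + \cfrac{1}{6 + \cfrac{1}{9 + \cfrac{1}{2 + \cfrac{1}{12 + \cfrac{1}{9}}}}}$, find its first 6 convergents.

12/1, 73/6, 669/55, 1411/116, 17601/1447, 159820/13139

Using the convergent recurrence p_i = a_i*p_{i-1} + p_{i-2}, q_i = a_i*q_{i-1} + q_{i-2} with p_{-2}=0, p_{-1}=1, q_{-2}=1, q_{-1}=0:
  i=0: a_0=12, p_0 = 12*1 + 0 = 12, q_0 = 12*0 + 1 = 1.
  i=1: a_1=6, p_1 = 6*12 + 1 = 73, q_1 = 6*1 + 0 = 6.
  i=2: a_2=9, p_2 = 9*73 + 12 = 669, q_2 = 9*6 + 1 = 55.
  i=3: a_3=2, p_3 = 2*669 + 73 = 1411, q_3 = 2*55 + 6 = 116.
  i=4: a_4=12, p_4 = 12*1411 + 669 = 17601, q_4 = 12*116 + 55 = 1447.
  i=5: a_5=9, p_5 = 9*17601 + 1411 = 159820, q_5 = 9*1447 + 116 = 13139.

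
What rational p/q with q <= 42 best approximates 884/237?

Expand x = 884/237 as a continued fraction with the Euclidean algorithm:
  884 = 3*237 + 173, so a_0 = 3.
  237 = 1*173 + 64, so a_1 = 1.
  173 = 2*64 + 45, so a_2 = 2.
  64 = 1*45 + 19, so a_3 = 1.
  45 = 2*19 + 7, so a_4 = 2.
  19 = 2*7 + 5, so a_5 = 2.
  7 = 1*5 + 2, so a_6 = 1.
  5 = 2*2 + 1, so a_7 = 2.
  2 = 2*1 + 0, so a_8 = 2.
so x = [3; 1, 2, 1, 2, 2, 1, 2, 2].
Convergents (p_i = a_i*p_{i-1} + p_{i-2}, q_i = a_i*q_{i-1} + q_{i-2} with p_{-2}=0, p_{-1}=1, q_{-2}=1, q_{-1}=0), until the denominator exceeds 42:
  i=0: a_0=3, p_0 = 3*1 + 0 = 3, q_0 = 3*0 + 1 = 1.
  i=1: a_1=1, p_1 = 1*3 + 1 = 4, q_1 = 1*1 + 0 = 1.
  i=2: a_2=2, p_2 = 2*4 + 3 = 11, q_2 = 2*1 + 1 = 3.
  i=3: a_3=1, p_3 = 1*11 + 4 = 15, q_3 = 1*3 + 1 = 4.
  i=4: a_4=2, p_4 = 2*15 + 11 = 41, q_4 = 2*4 + 3 = 11.
  i=5: a_5=2, p_5 = 2*41 + 15 = 97, q_5 = 2*11 + 4 = 26.
  i=6: a_6=1, p_6 = 1*97 + 41 = 138, q_6 = 1*26 + 11 = 37.
  i=7: a_7=2, p_7 = 2*138 + 97 = 373, q_7 = 2*37 + 26 = 100.
q_7 = 100 > 42, so the last convergent with denominator <= 42 is p_6/q_6 = 138/37.
The closest fraction with denominator <= 42 is either p_6/q_6 or the intermediate fraction (k*p_6 + p_5)/(k*q_6 + q_5) with the largest k >= 1 whose denominator stays <= 42; these approach x as k grows, and every other convergent or intermediate fraction in range is farther away.
Largest k: floor((42 - q_5)/q_6) = floor((42 - 26)/37) = 0.
Since k = 0, no intermediate fraction beyond p_6/q_6 has denominator <= 42, so the convergent 138/37 is the closest (its error is |884*37 - 138*237|/(237*37) = 2/8769).

138/37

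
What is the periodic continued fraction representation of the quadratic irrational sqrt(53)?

[7; (3, 1, 1, 3, 14)]

Write x_i = (sqrt(53) + m_i)/d_i with (m_0, d_0) = (0, 1). a_0 = floor(sqrt(53)) = 7, since 7^2 = 49 <= 53 < 64 = 8^2.
Iterate m_{i+1} = d_i*a_i - m_i, d_{i+1} = (53 - m_{i+1}^2)/d_i, a_{i+1} = floor((a_0 + m_{i+1})/d_{i+1}):
  m_1 = 1*7 - 0 = 7, d_1 = (53 - 7^2)/1 = 4/1 = 4, a_1 = floor((7 + 7)/4) = 3.
  m_2 = 4*3 - 7 = 5, d_2 = (53 - 5^2)/4 = 28/4 = 7, a_2 = floor((7 + 5)/7) = 1.
  m_3 = 7*1 - 5 = 2, d_3 = (53 - 2^2)/7 = 49/7 = 7, a_3 = floor((7 + 2)/7) = 1.
  m_4 = 7*1 - 2 = 5, d_4 = (53 - 5^2)/7 = 28/7 = 4, a_4 = floor((7 + 5)/4) = 3.
  m_5 = 4*3 - 5 = 7, d_5 = (53 - 7^2)/4 = 4/4 = 1, a_5 = floor((7 + 7)/1) = 14.
  m_6 = 1*14 - 7 = 7, d_6 = (53 - 7^2)/1 = 4/1 = 4: (m_6, d_6) = (m_1, d_1) = (7, 4), so from here the quotients repeat a_1, ..., a_5; the period length is 5.
Hence the expansion of sqrt(53) is a_0 = 7 followed by the repeating block 3, 1, 1, 3, 14 (period 5).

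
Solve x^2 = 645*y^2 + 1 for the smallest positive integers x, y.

First expand sqrt(645) as a continued fraction. With x_i = (sqrt(645) + m_i)/d_i and (m_0, d_0) = (0, 1): a_0 = floor(sqrt(645)) = 25, since 25^2 = 625 <= 645 < 676 = 26^2.
Iterate m_{i+1} = d_i*a_i - m_i, d_{i+1} = (645 - m_{i+1}^2)/d_i, a_{i+1} = floor((a_0 + m_{i+1})/d_{i+1}):
  m_1 = 1*25 - 0 = 25, d_1 = (645 - 25^2)/1 = 20/1 = 20, a_1 = floor((25 + 25)/20) = 2.
  m_2 = 20*2 - 25 = 15, d_2 = (645 - 15^2)/20 = 420/20 = 21, a_2 = floor((25 + 15)/21) = 1.
  m_3 = 21*1 - 15 = 6, d_3 = (645 - 6^2)/21 = 609/21 = 29, a_3 = floor((25 + 6)/29) = 1.
  m_4 = 29*1 - 6 = 23, d_4 = (645 - 23^2)/29 = 116/29 = 4, a_4 = floor((25 + 23)/4) = 12.
  m_5 = 4*12 - 23 = 25, d_5 = (645 - 25^2)/4 = 20/4 = 5, a_5 = floor((25 + 25)/5) = 10.
  m_6 = 5*10 - 25 = 25, d_6 = (645 - 25^2)/5 = 20/5 = 4, a_6 = floor((25 + 25)/4) = 12.
  m_7 = 4*12 - 25 = 23, d_7 = (645 - 23^2)/4 = 116/4 = 29, a_7 = floor((25 + 23)/29) = 1.
  m_8 = 29*1 - 23 = 6, d_8 = (645 - 6^2)/29 = 609/29 = 21, a_8 = floor((25 + 6)/21) = 1.
  m_9 = 21*1 - 6 = 15, d_9 = (645 - 15^2)/21 = 420/21 = 20, a_9 = floor((25 + 15)/20) = 2.
  m_10 = 20*2 - 15 = 25, d_10 = (645 - 25^2)/20 = 20/20 = 1, a_10 = floor((25 + 25)/1) = 50.
  m_11 = 1*50 - 25 = 25, d_11 = (645 - 25^2)/1 = 20/1 = 20: (m_11, d_11) = (m_1, d_1) = (25, 20), so from here the quotients repeat a_1, ..., a_10; the period length is 10.
So sqrt(645) = [25; (2, 1, 1, 12, 10, 12, 1, 1, 2, 50)] with period length k = 10.
k is even, so the fundamental solution of x^2 - 645y^2 = 1 is (p_{k-1}, q_{k-1}) = (p_9, q_9); compute convergents through index 9.
Convergents (p_i = a_i*p_{i-1} + p_{i-2}, q_i = a_i*q_{i-1} + q_{i-2} with p_{-2}=0, p_{-1}=1, q_{-2}=1, q_{-1}=0):
  i=0: a_0=25, p_0 = 25*1 + 0 = 25, q_0 = 25*0 + 1 = 1.
  i=1: a_1=2, p_1 = 2*25 + 1 = 51, q_1 = 2*1 + 0 = 2.
  i=2: a_2=1, p_2 = 1*51 + 25 = 76, q_2 = 1*2 + 1 = 3.
  i=3: a_3=1, p_3 = 1*76 + 51 = 127, q_3 = 1*3 + 2 = 5.
  i=4: a_4=12, p_4 = 12*127 + 76 = 1600, q_4 = 12*5 + 3 = 63.
  i=5: a_5=10, p_5 = 10*1600 + 127 = 16127, q_5 = 10*63 + 5 = 635.
  i=6: a_6=12, p_6 = 12*16127 + 1600 = 195124, q_6 = 12*635 + 63 = 7683.
  i=7: a_7=1, p_7 = 1*195124 + 16127 = 211251, q_7 = 1*7683 + 635 = 8318.
  i=8: a_8=1, p_8 = 1*211251 + 195124 = 406375, q_8 = 1*8318 + 7683 = 16001.
  i=9: a_9=2, p_9 = 2*406375 + 211251 = 1024001, q_9 = 2*16001 + 8318 = 40320.
Check: 1024001^2 - 645*40320^2 = 1048578048001 - 1048578048000 = 1, so (x, y) = (1024001, 40320) solves the equation, and by the theorem it is the least positive solution.

(x, y) = (1024001, 40320)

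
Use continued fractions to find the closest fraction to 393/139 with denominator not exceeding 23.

Expand x = 393/139 as a continued fraction with the Euclidean algorithm:
  393 = 2*139 + 115, so a_0 = 2.
  139 = 1*115 + 24, so a_1 = 1.
  115 = 4*24 + 19, so a_2 = 4.
  24 = 1*19 + 5, so a_3 = 1.
  19 = 3*5 + 4, so a_4 = 3.
  5 = 1*4 + 1, so a_5 = 1.
  4 = 4*1 + 0, so a_6 = 4.
so x = [2; 1, 4, 1, 3, 1, 4].
Convergents (p_i = a_i*p_{i-1} + p_{i-2}, q_i = a_i*q_{i-1} + q_{i-2} with p_{-2}=0, p_{-1}=1, q_{-2}=1, q_{-1}=0), until the denominator exceeds 23:
  i=0: a_0=2, p_0 = 2*1 + 0 = 2, q_0 = 2*0 + 1 = 1.
  i=1: a_1=1, p_1 = 1*2 + 1 = 3, q_1 = 1*1 + 0 = 1.
  i=2: a_2=4, p_2 = 4*3 + 2 = 14, q_2 = 4*1 + 1 = 5.
  i=3: a_3=1, p_3 = 1*14 + 3 = 17, q_3 = 1*5 + 1 = 6.
  i=4: a_4=3, p_4 = 3*17 + 14 = 65, q_4 = 3*6 + 5 = 23.
  i=5: a_5=1, p_5 = 1*65 + 17 = 82, q_5 = 1*23 + 6 = 29.
q_5 = 29 > 23, so the last convergent with denominator <= 23 is p_4/q_4 = 65/23.
The closest fraction with denominator <= 23 is either p_4/q_4 or the intermediate fraction (k*p_4 + p_3)/(k*q_4 + q_3) with the largest k >= 1 whose denominator stays <= 23; these approach x as k grows, and every other convergent or intermediate fraction in range is farther away.
Largest k: floor((23 - q_3)/q_4) = floor((23 - 6)/23) = 0.
Since k = 0, no intermediate fraction beyond p_4/q_4 has denominator <= 23, so the convergent 65/23 is the closest (its error is |393*23 - 65*139|/(139*23) = 4/3197).

65/23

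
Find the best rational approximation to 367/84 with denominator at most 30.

83/19

Expand x = 367/84 as a continued fraction with the Euclidean algorithm:
  367 = 4*84 + 31, so a_0 = 4.
  84 = 2*31 + 22, so a_1 = 2.
  31 = 1*22 + 9, so a_2 = 1.
  22 = 2*9 + 4, so a_3 = 2.
  9 = 2*4 + 1, so a_4 = 2.
  4 = 4*1 + 0, so a_5 = 4.
so x = [4; 2, 1, 2, 2, 4].
Convergents (p_i = a_i*p_{i-1} + p_{i-2}, q_i = a_i*q_{i-1} + q_{i-2} with p_{-2}=0, p_{-1}=1, q_{-2}=1, q_{-1}=0), until the denominator exceeds 30:
  i=0: a_0=4, p_0 = 4*1 + 0 = 4, q_0 = 4*0 + 1 = 1.
  i=1: a_1=2, p_1 = 2*4 + 1 = 9, q_1 = 2*1 + 0 = 2.
  i=2: a_2=1, p_2 = 1*9 + 4 = 13, q_2 = 1*2 + 1 = 3.
  i=3: a_3=2, p_3 = 2*13 + 9 = 35, q_3 = 2*3 + 2 = 8.
  i=4: a_4=2, p_4 = 2*35 + 13 = 83, q_4 = 2*8 + 3 = 19.
  i=5: a_5=4, p_5 = 4*83 + 35 = 367, q_5 = 4*19 + 8 = 84.
q_5 = 84 > 30, so the last convergent with denominator <= 30 is p_4/q_4 = 83/19.
The closest fraction with denominator <= 30 is either p_4/q_4 or the intermediate fraction (k*p_4 + p_3)/(k*q_4 + q_3) with the largest k >= 1 whose denominator stays <= 30; these approach x as k grows, and every other convergent or intermediate fraction in range is farther away.
Largest k: floor((30 - q_3)/q_4) = floor((30 - 8)/19) = 1.
That gives (1*83 + 35)/(1*19 + 8) = 118/27.
Compare the errors: |x - 83/19| = |367*19 - 83*84|/(84*19) = 1/1596, and |x - 118/27| = |367*27 - 118*84|/(84*27) = 3/2268.
Cross-multiplying, 1*2268 = 2268 < 4788 = 3*1596, so 1/1596 is smaller: the convergent 83/19 is closer to x than 118/27.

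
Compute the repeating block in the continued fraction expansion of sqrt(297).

Write x_i = (sqrt(297) + m_i)/d_i with (m_0, d_0) = (0, 1). a_0 = floor(sqrt(297)) = 17, since 17^2 = 289 <= 297 < 324 = 18^2.
Iterate m_{i+1} = d_i*a_i - m_i, d_{i+1} = (297 - m_{i+1}^2)/d_i, a_{i+1} = floor((a_0 + m_{i+1})/d_{i+1}):
  m_1 = 1*17 - 0 = 17, d_1 = (297 - 17^2)/1 = 8/1 = 8, a_1 = floor((17 + 17)/8) = 4.
  m_2 = 8*4 - 17 = 15, d_2 = (297 - 15^2)/8 = 72/8 = 9, a_2 = floor((17 + 15)/9) = 3.
  m_3 = 9*3 - 15 = 12, d_3 = (297 - 12^2)/9 = 153/9 = 17, a_3 = floor((17 + 12)/17) = 1.
  m_4 = 17*1 - 12 = 5, d_4 = (297 - 5^2)/17 = 272/17 = 16, a_4 = floor((17 + 5)/16) = 1.
  m_5 = 16*1 - 5 = 11, d_5 = (297 - 11^2)/16 = 176/16 = 11, a_5 = floor((17 + 11)/11) = 2.
  m_6 = 11*2 - 11 = 11, d_6 = (297 - 11^2)/11 = 176/11 = 16, a_6 = floor((17 + 11)/16) = 1.
  m_7 = 16*1 - 11 = 5, d_7 = (297 - 5^2)/16 = 272/16 = 17, a_7 = floor((17 + 5)/17) = 1.
  m_8 = 17*1 - 5 = 12, d_8 = (297 - 12^2)/17 = 153/17 = 9, a_8 = floor((17 + 12)/9) = 3.
  m_9 = 9*3 - 12 = 15, d_9 = (297 - 15^2)/9 = 72/9 = 8, a_9 = floor((17 + 15)/8) = 4.
  m_10 = 8*4 - 15 = 17, d_10 = (297 - 17^2)/8 = 8/8 = 1, a_10 = floor((17 + 17)/1) = 34.
  m_11 = 1*34 - 17 = 17, d_11 = (297 - 17^2)/1 = 8/1 = 8: (m_11, d_11) = (m_1, d_1) = (17, 8), so from here the quotients repeat a_1, ..., a_10; the period length is 10.
Hence the expansion of sqrt(297) is a_0 = 17 followed by the repeating block 4, 3, 1, 1, 2, 1, 1, 3, 4, 34 (period 10).

[17; (4, 3, 1, 1, 2, 1, 1, 3, 4, 34)]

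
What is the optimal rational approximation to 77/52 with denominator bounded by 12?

3/2

Expand x = 77/52 as a continued fraction with the Euclidean algorithm:
  77 = 1*52 + 25, so a_0 = 1.
  52 = 2*25 + 2, so a_1 = 2.
  25 = 12*2 + 1, so a_2 = 12.
  2 = 2*1 + 0, so a_3 = 2.
so x = [1; 2, 12, 2].
Convergents (p_i = a_i*p_{i-1} + p_{i-2}, q_i = a_i*q_{i-1} + q_{i-2} with p_{-2}=0, p_{-1}=1, q_{-2}=1, q_{-1}=0), until the denominator exceeds 12:
  i=0: a_0=1, p_0 = 1*1 + 0 = 1, q_0 = 1*0 + 1 = 1.
  i=1: a_1=2, p_1 = 2*1 + 1 = 3, q_1 = 2*1 + 0 = 2.
  i=2: a_2=12, p_2 = 12*3 + 1 = 37, q_2 = 12*2 + 1 = 25.
q_2 = 25 > 12, so the last convergent with denominator <= 12 is p_1/q_1 = 3/2.
The closest fraction with denominator <= 12 is either p_1/q_1 or the intermediate fraction (k*p_1 + p_0)/(k*q_1 + q_0) with the largest k >= 1 whose denominator stays <= 12; these approach x as k grows, and every other convergent or intermediate fraction in range is farther away.
Largest k: floor((12 - q_0)/q_1) = floor((12 - 1)/2) = 5.
That gives (5*3 + 1)/(5*2 + 1) = 16/11.
Compare the errors: |x - 3/2| = |77*2 - 3*52|/(52*2) = 2/104, and |x - 16/11| = |77*11 - 16*52|/(52*11) = 15/572.
Cross-multiplying, 2*572 = 1144 < 1560 = 15*104, so 2/104 is smaller: the convergent 3/2 is closer to x than 16/11.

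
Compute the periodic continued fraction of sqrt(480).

[21; (1, 9, 1, 42)]

Write x_i = (sqrt(480) + m_i)/d_i with (m_0, d_0) = (0, 1). a_0 = floor(sqrt(480)) = 21, since 21^2 = 441 <= 480 < 484 = 22^2.
Iterate m_{i+1} = d_i*a_i - m_i, d_{i+1} = (480 - m_{i+1}^2)/d_i, a_{i+1} = floor((a_0 + m_{i+1})/d_{i+1}):
  m_1 = 1*21 - 0 = 21, d_1 = (480 - 21^2)/1 = 39/1 = 39, a_1 = floor((21 + 21)/39) = 1.
  m_2 = 39*1 - 21 = 18, d_2 = (480 - 18^2)/39 = 156/39 = 4, a_2 = floor((21 + 18)/4) = 9.
  m_3 = 4*9 - 18 = 18, d_3 = (480 - 18^2)/4 = 156/4 = 39, a_3 = floor((21 + 18)/39) = 1.
  m_4 = 39*1 - 18 = 21, d_4 = (480 - 21^2)/39 = 39/39 = 1, a_4 = floor((21 + 21)/1) = 42.
  m_5 = 1*42 - 21 = 21, d_5 = (480 - 21^2)/1 = 39/1 = 39: (m_5, d_5) = (m_1, d_1) = (21, 39), so from here the quotients repeat a_1, ..., a_4; the period length is 4.
Hence the expansion of sqrt(480) is a_0 = 21 followed by the repeating block 1, 9, 1, 42 (period 4).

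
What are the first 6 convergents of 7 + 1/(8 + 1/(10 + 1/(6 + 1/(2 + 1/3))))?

7/1, 57/8, 577/81, 3519/494, 7615/1069, 26364/3701

Using the convergent recurrence p_i = a_i*p_{i-1} + p_{i-2}, q_i = a_i*q_{i-1} + q_{i-2} with p_{-2}=0, p_{-1}=1, q_{-2}=1, q_{-1}=0:
  i=0: a_0=7, p_0 = 7*1 + 0 = 7, q_0 = 7*0 + 1 = 1.
  i=1: a_1=8, p_1 = 8*7 + 1 = 57, q_1 = 8*1 + 0 = 8.
  i=2: a_2=10, p_2 = 10*57 + 7 = 577, q_2 = 10*8 + 1 = 81.
  i=3: a_3=6, p_3 = 6*577 + 57 = 3519, q_3 = 6*81 + 8 = 494.
  i=4: a_4=2, p_4 = 2*3519 + 577 = 7615, q_4 = 2*494 + 81 = 1069.
  i=5: a_5=3, p_5 = 3*7615 + 3519 = 26364, q_5 = 3*1069 + 494 = 3701.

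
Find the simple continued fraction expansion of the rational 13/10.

Run the Euclidean algorithm on 13 and 10; the successive quotients are the partial quotients a_0, a_1, ... (each step inverts the fractional part left over by the previous one):
  13 = 1*10 + 3, so a_0 = 1.
  10 = 3*3 + 1, so a_1 = 3.
  3 = 3*1 + 0, so a_2 = 3.
The remainder reaches 0 after 3 divisions, so the expansion has 3 partial quotients, read off in order.

[1; 3, 3]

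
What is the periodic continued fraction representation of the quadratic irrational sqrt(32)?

Write x_i = (sqrt(32) + m_i)/d_i with (m_0, d_0) = (0, 1). a_0 = floor(sqrt(32)) = 5, since 5^2 = 25 <= 32 < 36 = 6^2.
Iterate m_{i+1} = d_i*a_i - m_i, d_{i+1} = (32 - m_{i+1}^2)/d_i, a_{i+1} = floor((a_0 + m_{i+1})/d_{i+1}):
  m_1 = 1*5 - 0 = 5, d_1 = (32 - 5^2)/1 = 7/1 = 7, a_1 = floor((5 + 5)/7) = 1.
  m_2 = 7*1 - 5 = 2, d_2 = (32 - 2^2)/7 = 28/7 = 4, a_2 = floor((5 + 2)/4) = 1.
  m_3 = 4*1 - 2 = 2, d_3 = (32 - 2^2)/4 = 28/4 = 7, a_3 = floor((5 + 2)/7) = 1.
  m_4 = 7*1 - 2 = 5, d_4 = (32 - 5^2)/7 = 7/7 = 1, a_4 = floor((5 + 5)/1) = 10.
  m_5 = 1*10 - 5 = 5, d_5 = (32 - 5^2)/1 = 7/1 = 7: (m_5, d_5) = (m_1, d_1) = (5, 7), so from here the quotients repeat a_1, ..., a_4; the period length is 4.
Hence the expansion of sqrt(32) is a_0 = 5 followed by the repeating block 1, 1, 1, 10 (period 4).

[5; (1, 1, 1, 10)]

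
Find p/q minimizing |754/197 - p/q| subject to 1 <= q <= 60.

Expand x = 754/197 as a continued fraction with the Euclidean algorithm:
  754 = 3*197 + 163, so a_0 = 3.
  197 = 1*163 + 34, so a_1 = 1.
  163 = 4*34 + 27, so a_2 = 4.
  34 = 1*27 + 7, so a_3 = 1.
  27 = 3*7 + 6, so a_4 = 3.
  7 = 1*6 + 1, so a_5 = 1.
  6 = 6*1 + 0, so a_6 = 6.
so x = [3; 1, 4, 1, 3, 1, 6].
Convergents (p_i = a_i*p_{i-1} + p_{i-2}, q_i = a_i*q_{i-1} + q_{i-2} with p_{-2}=0, p_{-1}=1, q_{-2}=1, q_{-1}=0), until the denominator exceeds 60:
  i=0: a_0=3, p_0 = 3*1 + 0 = 3, q_0 = 3*0 + 1 = 1.
  i=1: a_1=1, p_1 = 1*3 + 1 = 4, q_1 = 1*1 + 0 = 1.
  i=2: a_2=4, p_2 = 4*4 + 3 = 19, q_2 = 4*1 + 1 = 5.
  i=3: a_3=1, p_3 = 1*19 + 4 = 23, q_3 = 1*5 + 1 = 6.
  i=4: a_4=3, p_4 = 3*23 + 19 = 88, q_4 = 3*6 + 5 = 23.
  i=5: a_5=1, p_5 = 1*88 + 23 = 111, q_5 = 1*23 + 6 = 29.
  i=6: a_6=6, p_6 = 6*111 + 88 = 754, q_6 = 6*29 + 23 = 197.
q_6 = 197 > 60, so the last convergent with denominator <= 60 is p_5/q_5 = 111/29.
The closest fraction with denominator <= 60 is either p_5/q_5 or the intermediate fraction (k*p_5 + p_4)/(k*q_5 + q_4) with the largest k >= 1 whose denominator stays <= 60; these approach x as k grows, and every other convergent or intermediate fraction in range is farther away.
Largest k: floor((60 - q_4)/q_5) = floor((60 - 23)/29) = 1.
That gives (1*111 + 88)/(1*29 + 23) = 199/52.
Compare the errors: |x - 111/29| = |754*29 - 111*197|/(197*29) = 1/5713, and |x - 199/52| = |754*52 - 199*197|/(197*52) = 5/10244.
Cross-multiplying, 1*10244 = 10244 < 28565 = 5*5713, so 1/5713 is smaller: the convergent 111/29 is closer to x than 199/52.

111/29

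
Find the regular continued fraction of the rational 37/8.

[4; 1, 1, 1, 2]

Run the Euclidean algorithm on 37 and 8; the successive quotients are the partial quotients a_0, a_1, ... (each step inverts the fractional part left over by the previous one):
  37 = 4*8 + 5, so a_0 = 4.
  8 = 1*5 + 3, so a_1 = 1.
  5 = 1*3 + 2, so a_2 = 1.
  3 = 1*2 + 1, so a_3 = 1.
  2 = 2*1 + 0, so a_4 = 2.
The remainder reaches 0 after 5 divisions, so the expansion has 5 partial quotients, read off in order.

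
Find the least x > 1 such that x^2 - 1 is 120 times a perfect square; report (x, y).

First expand sqrt(120) as a continued fraction. With x_i = (sqrt(120) + m_i)/d_i and (m_0, d_0) = (0, 1): a_0 = floor(sqrt(120)) = 10, since 10^2 = 100 <= 120 < 121 = 11^2.
Iterate m_{i+1} = d_i*a_i - m_i, d_{i+1} = (120 - m_{i+1}^2)/d_i, a_{i+1} = floor((a_0 + m_{i+1})/d_{i+1}):
  m_1 = 1*10 - 0 = 10, d_1 = (120 - 10^2)/1 = 20/1 = 20, a_1 = floor((10 + 10)/20) = 1.
  m_2 = 20*1 - 10 = 10, d_2 = (120 - 10^2)/20 = 20/20 = 1, a_2 = floor((10 + 10)/1) = 20.
  m_3 = 1*20 - 10 = 10, d_3 = (120 - 10^2)/1 = 20/1 = 20: (m_3, d_3) = (m_1, d_1) = (10, 20), so from here the quotients repeat a_1, a_2; the period length is 2.
So sqrt(120) = [10; (1, 20)] with period length k = 2.
k is even, so the fundamental solution of x^2 - 120y^2 = 1 is (p_{k-1}, q_{k-1}) = (p_1, q_1); compute convergents through index 1.
Convergents (p_i = a_i*p_{i-1} + p_{i-2}, q_i = a_i*q_{i-1} + q_{i-2} with p_{-2}=0, p_{-1}=1, q_{-2}=1, q_{-1}=0):
  i=0: a_0=10, p_0 = 10*1 + 0 = 10, q_0 = 10*0 + 1 = 1.
  i=1: a_1=1, p_1 = 1*10 + 1 = 11, q_1 = 1*1 + 0 = 1.
Check: 11^2 - 120*1^2 = 121 - 120 = 1, so (x, y) = (11, 1) solves the equation, and by the theorem it is the least positive solution.

(x, y) = (11, 1)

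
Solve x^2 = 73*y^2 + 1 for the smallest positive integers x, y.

First expand sqrt(73) as a continued fraction. With x_i = (sqrt(73) + m_i)/d_i and (m_0, d_0) = (0, 1): a_0 = floor(sqrt(73)) = 8, since 8^2 = 64 <= 73 < 81 = 9^2.
Iterate m_{i+1} = d_i*a_i - m_i, d_{i+1} = (73 - m_{i+1}^2)/d_i, a_{i+1} = floor((a_0 + m_{i+1})/d_{i+1}):
  m_1 = 1*8 - 0 = 8, d_1 = (73 - 8^2)/1 = 9/1 = 9, a_1 = floor((8 + 8)/9) = 1.
  m_2 = 9*1 - 8 = 1, d_2 = (73 - 1^2)/9 = 72/9 = 8, a_2 = floor((8 + 1)/8) = 1.
  m_3 = 8*1 - 1 = 7, d_3 = (73 - 7^2)/8 = 24/8 = 3, a_3 = floor((8 + 7)/3) = 5.
  m_4 = 3*5 - 7 = 8, d_4 = (73 - 8^2)/3 = 9/3 = 3, a_4 = floor((8 + 8)/3) = 5.
  m_5 = 3*5 - 8 = 7, d_5 = (73 - 7^2)/3 = 24/3 = 8, a_5 = floor((8 + 7)/8) = 1.
  m_6 = 8*1 - 7 = 1, d_6 = (73 - 1^2)/8 = 72/8 = 9, a_6 = floor((8 + 1)/9) = 1.
  m_7 = 9*1 - 1 = 8, d_7 = (73 - 8^2)/9 = 9/9 = 1, a_7 = floor((8 + 8)/1) = 16.
  m_8 = 1*16 - 8 = 8, d_8 = (73 - 8^2)/1 = 9/1 = 9: (m_8, d_8) = (m_1, d_1) = (8, 9), so from here the quotients repeat a_1, ..., a_7; the period length is 7.
So sqrt(73) = [8; (1, 1, 5, 5, 1, 1, 16)] with period length k = 7.
k is odd, so (p_{k-1}, q_{k-1}) only solves x^2 - 73y^2 = -1 and the fundamental solution of x^2 - 73y^2 = 1 is (p_{2k-1}, q_{2k-1}) = (p_13, q_13); compute convergents through index 13, running through the period twice.
Convergents (p_i = a_i*p_{i-1} + p_{i-2}, q_i = a_i*q_{i-1} + q_{i-2} with p_{-2}=0, p_{-1}=1, q_{-2}=1, q_{-1}=0):
  i=0: a_0=8, p_0 = 8*1 + 0 = 8, q_0 = 8*0 + 1 = 1.
  i=1: a_1=1, p_1 = 1*8 + 1 = 9, q_1 = 1*1 + 0 = 1.
  i=2: a_2=1, p_2 = 1*9 + 8 = 17, q_2 = 1*1 + 1 = 2.
  i=3: a_3=5, p_3 = 5*17 + 9 = 94, q_3 = 5*2 + 1 = 11.
  i=4: a_4=5, p_4 = 5*94 + 17 = 487, q_4 = 5*11 + 2 = 57.
  i=5: a_5=1, p_5 = 1*487 + 94 = 581, q_5 = 1*57 + 11 = 68.
  i=6: a_6=1, p_6 = 1*581 + 487 = 1068, q_6 = 1*68 + 57 = 125.
  i=7: a_7=16, p_7 = 16*1068 + 581 = 17669, q_7 = 16*125 + 68 = 2068.
  i=8: a_8=1, p_8 = 1*17669 + 1068 = 18737, q_8 = 1*2068 + 125 = 2193.
  i=9: a_9=1, p_9 = 1*18737 + 17669 = 36406, q_9 = 1*2193 + 2068 = 4261.
  i=10: a_10=5, p_10 = 5*36406 + 18737 = 200767, q_10 = 5*4261 + 2193 = 23498.
  i=11: a_11=5, p_11 = 5*200767 + 36406 = 1040241, q_11 = 5*23498 + 4261 = 121751.
  i=12: a_12=1, p_12 = 1*1040241 + 200767 = 1241008, q_12 = 1*121751 + 23498 = 145249.
  i=13: a_13=1, p_13 = 1*1241008 + 1040241 = 2281249, q_13 = 1*145249 + 121751 = 267000.
Indeed p_6^2 - 73*q_6^2 = 1140624 - 1140625 = -1, not +1.
Check: 2281249^2 - 73*267000^2 = 5204097000001 - 5204097000000 = 1, so (x, y) = (2281249, 267000) solves the equation, and by the theorem it is the least positive solution.

(x, y) = (2281249, 267000)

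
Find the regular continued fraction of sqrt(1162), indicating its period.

[34; (11, 2, 1, 6, 1, 8, 1, 6, 1, 2, 11, 68)]

Write x_i = (sqrt(1162) + m_i)/d_i with (m_0, d_0) = (0, 1). a_0 = floor(sqrt(1162)) = 34, since 34^2 = 1156 <= 1162 < 1225 = 35^2.
Iterate m_{i+1} = d_i*a_i - m_i, d_{i+1} = (1162 - m_{i+1}^2)/d_i, a_{i+1} = floor((a_0 + m_{i+1})/d_{i+1}):
  m_1 = 1*34 - 0 = 34, d_1 = (1162 - 34^2)/1 = 6/1 = 6, a_1 = floor((34 + 34)/6) = 11.
  m_2 = 6*11 - 34 = 32, d_2 = (1162 - 32^2)/6 = 138/6 = 23, a_2 = floor((34 + 32)/23) = 2.
  m_3 = 23*2 - 32 = 14, d_3 = (1162 - 14^2)/23 = 966/23 = 42, a_3 = floor((34 + 14)/42) = 1.
  m_4 = 42*1 - 14 = 28, d_4 = (1162 - 28^2)/42 = 378/42 = 9, a_4 = floor((34 + 28)/9) = 6.
  m_5 = 9*6 - 28 = 26, d_5 = (1162 - 26^2)/9 = 486/9 = 54, a_5 = floor((34 + 26)/54) = 1.
  m_6 = 54*1 - 26 = 28, d_6 = (1162 - 28^2)/54 = 378/54 = 7, a_6 = floor((34 + 28)/7) = 8.
  m_7 = 7*8 - 28 = 28, d_7 = (1162 - 28^2)/7 = 378/7 = 54, a_7 = floor((34 + 28)/54) = 1.
  m_8 = 54*1 - 28 = 26, d_8 = (1162 - 26^2)/54 = 486/54 = 9, a_8 = floor((34 + 26)/9) = 6.
  m_9 = 9*6 - 26 = 28, d_9 = (1162 - 28^2)/9 = 378/9 = 42, a_9 = floor((34 + 28)/42) = 1.
  m_10 = 42*1 - 28 = 14, d_10 = (1162 - 14^2)/42 = 966/42 = 23, a_10 = floor((34 + 14)/23) = 2.
  m_11 = 23*2 - 14 = 32, d_11 = (1162 - 32^2)/23 = 138/23 = 6, a_11 = floor((34 + 32)/6) = 11.
  m_12 = 6*11 - 32 = 34, d_12 = (1162 - 34^2)/6 = 6/6 = 1, a_12 = floor((34 + 34)/1) = 68.
  m_13 = 1*68 - 34 = 34, d_13 = (1162 - 34^2)/1 = 6/1 = 6: (m_13, d_13) = (m_1, d_1) = (34, 6), so from here the quotients repeat a_1, ..., a_12; the period length is 12.
Hence the expansion of sqrt(1162) is a_0 = 34 followed by the repeating block 11, 2, 1, 6, 1, 8, 1, 6, 1, 2, 11, 68 (period 12).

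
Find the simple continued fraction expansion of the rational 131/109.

[1; 4, 1, 21]

Run the Euclidean algorithm on 131 and 109; the successive quotients are the partial quotients a_0, a_1, ... (each step inverts the fractional part left over by the previous one):
  131 = 1*109 + 22, so a_0 = 1.
  109 = 4*22 + 21, so a_1 = 4.
  22 = 1*21 + 1, so a_2 = 1.
  21 = 21*1 + 0, so a_3 = 21.
The remainder reaches 0 after 4 divisions, so the expansion has 4 partial quotients, read off in order.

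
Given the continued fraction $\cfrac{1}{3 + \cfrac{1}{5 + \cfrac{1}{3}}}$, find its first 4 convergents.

0/1, 1/3, 5/16, 16/51

Using the convergent recurrence p_i = a_i*p_{i-1} + p_{i-2}, q_i = a_i*q_{i-1} + q_{i-2} with p_{-2}=0, p_{-1}=1, q_{-2}=1, q_{-1}=0:
  i=0: a_0=0, p_0 = 0*1 + 0 = 0, q_0 = 0*0 + 1 = 1.
  i=1: a_1=3, p_1 = 3*0 + 1 = 1, q_1 = 3*1 + 0 = 3.
  i=2: a_2=5, p_2 = 5*1 + 0 = 5, q_2 = 5*3 + 1 = 16.
  i=3: a_3=3, p_3 = 3*5 + 1 = 16, q_3 = 3*16 + 3 = 51.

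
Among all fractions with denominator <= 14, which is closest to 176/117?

3/2

Expand x = 176/117 as a continued fraction with the Euclidean algorithm:
  176 = 1*117 + 59, so a_0 = 1.
  117 = 1*59 + 58, so a_1 = 1.
  59 = 1*58 + 1, so a_2 = 1.
  58 = 58*1 + 0, so a_3 = 58.
so x = [1; 1, 1, 58].
Convergents (p_i = a_i*p_{i-1} + p_{i-2}, q_i = a_i*q_{i-1} + q_{i-2} with p_{-2}=0, p_{-1}=1, q_{-2}=1, q_{-1}=0), until the denominator exceeds 14:
  i=0: a_0=1, p_0 = 1*1 + 0 = 1, q_0 = 1*0 + 1 = 1.
  i=1: a_1=1, p_1 = 1*1 + 1 = 2, q_1 = 1*1 + 0 = 1.
  i=2: a_2=1, p_2 = 1*2 + 1 = 3, q_2 = 1*1 + 1 = 2.
  i=3: a_3=58, p_3 = 58*3 + 2 = 176, q_3 = 58*2 + 1 = 117.
q_3 = 117 > 14, so the last convergent with denominator <= 14 is p_2/q_2 = 3/2.
The closest fraction with denominator <= 14 is either p_2/q_2 or the intermediate fraction (k*p_2 + p_1)/(k*q_2 + q_1) with the largest k >= 1 whose denominator stays <= 14; these approach x as k grows, and every other convergent or intermediate fraction in range is farther away.
Largest k: floor((14 - q_1)/q_2) = floor((14 - 1)/2) = 6.
That gives (6*3 + 2)/(6*2 + 1) = 20/13.
Compare the errors: |x - 3/2| = |176*2 - 3*117|/(117*2) = 1/234, and |x - 20/13| = |176*13 - 20*117|/(117*13) = 52/1521.
Cross-multiplying, 1*1521 = 1521 < 12168 = 52*234, so 1/234 is smaller: the convergent 3/2 is closer to x than 20/13.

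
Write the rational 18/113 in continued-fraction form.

[0; 6, 3, 1, 1, 2]

Run the Euclidean algorithm on 18 and 113; the successive quotients are the partial quotients a_0, a_1, ... (each step inverts the fractional part left over by the previous one):
  18 = 0*113 + 18, so a_0 = 0.
  113 = 6*18 + 5, so a_1 = 6.
  18 = 3*5 + 3, so a_2 = 3.
  5 = 1*3 + 2, so a_3 = 1.
  3 = 1*2 + 1, so a_4 = 1.
  2 = 2*1 + 0, so a_5 = 2.
The remainder reaches 0 after 6 divisions, so the expansion has 6 partial quotients, read off in order.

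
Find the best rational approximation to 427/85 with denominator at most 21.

5/1

Expand x = 427/85 as a continued fraction with the Euclidean algorithm:
  427 = 5*85 + 2, so a_0 = 5.
  85 = 42*2 + 1, so a_1 = 42.
  2 = 2*1 + 0, so a_2 = 2.
so x = [5; 42, 2].
Convergents (p_i = a_i*p_{i-1} + p_{i-2}, q_i = a_i*q_{i-1} + q_{i-2} with p_{-2}=0, p_{-1}=1, q_{-2}=1, q_{-1}=0), until the denominator exceeds 21:
  i=0: a_0=5, p_0 = 5*1 + 0 = 5, q_0 = 5*0 + 1 = 1.
  i=1: a_1=42, p_1 = 42*5 + 1 = 211, q_1 = 42*1 + 0 = 42.
q_1 = 42 > 21, so the last convergent with denominator <= 21 is p_0/q_0 = 5/1.
The closest fraction with denominator <= 21 is either p_0/q_0 or the intermediate fraction (k*p_0 + p_{-1})/(k*q_0 + q_{-1}) with the largest k >= 1 whose denominator stays <= 21; these approach x as k grows, and every other convergent or intermediate fraction in range is farther away.
Largest k: floor((21 - q_{-1})/q_0) = floor((21 - 0)/1) = 21 (using the seeds p_{-1} = 1, q_{-1} = 0).
That gives (21*5 + 1)/(21*1 + 0) = 106/21.
Compare the errors: |x - 5/1| = |427*1 - 5*85|/(85*1) = 2/85, and |x - 106/21| = |427*21 - 106*85|/(85*21) = 43/1785.
Cross-multiplying, 2*1785 = 3570 < 3655 = 43*85, so 2/85 is smaller: the convergent 5/1 is closer to x than 106/21.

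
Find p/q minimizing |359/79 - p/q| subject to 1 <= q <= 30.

Expand x = 359/79 as a continued fraction with the Euclidean algorithm:
  359 = 4*79 + 43, so a_0 = 4.
  79 = 1*43 + 36, so a_1 = 1.
  43 = 1*36 + 7, so a_2 = 1.
  36 = 5*7 + 1, so a_3 = 5.
  7 = 7*1 + 0, so a_4 = 7.
so x = [4; 1, 1, 5, 7].
Convergents (p_i = a_i*p_{i-1} + p_{i-2}, q_i = a_i*q_{i-1} + q_{i-2} with p_{-2}=0, p_{-1}=1, q_{-2}=1, q_{-1}=0), until the denominator exceeds 30:
  i=0: a_0=4, p_0 = 4*1 + 0 = 4, q_0 = 4*0 + 1 = 1.
  i=1: a_1=1, p_1 = 1*4 + 1 = 5, q_1 = 1*1 + 0 = 1.
  i=2: a_2=1, p_2 = 1*5 + 4 = 9, q_2 = 1*1 + 1 = 2.
  i=3: a_3=5, p_3 = 5*9 + 5 = 50, q_3 = 5*2 + 1 = 11.
  i=4: a_4=7, p_4 = 7*50 + 9 = 359, q_4 = 7*11 + 2 = 79.
q_4 = 79 > 30, so the last convergent with denominator <= 30 is p_3/q_3 = 50/11.
The closest fraction with denominator <= 30 is either p_3/q_3 or the intermediate fraction (k*p_3 + p_2)/(k*q_3 + q_2) with the largest k >= 1 whose denominator stays <= 30; these approach x as k grows, and every other convergent or intermediate fraction in range is farther away.
Largest k: floor((30 - q_2)/q_3) = floor((30 - 2)/11) = 2.
That gives (2*50 + 9)/(2*11 + 2) = 109/24.
Compare the errors: |x - 50/11| = |359*11 - 50*79|/(79*11) = 1/869, and |x - 109/24| = |359*24 - 109*79|/(79*24) = 5/1896.
Cross-multiplying, 1*1896 = 1896 < 4345 = 5*869, so 1/869 is smaller: the convergent 50/11 is closer to x than 109/24.

50/11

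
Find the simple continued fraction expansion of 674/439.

Run the Euclidean algorithm on 674 and 439; the successive quotients are the partial quotients a_0, a_1, ... (each step inverts the fractional part left over by the previous one):
  674 = 1*439 + 235, so a_0 = 1.
  439 = 1*235 + 204, so a_1 = 1.
  235 = 1*204 + 31, so a_2 = 1.
  204 = 6*31 + 18, so a_3 = 6.
  31 = 1*18 + 13, so a_4 = 1.
  18 = 1*13 + 5, so a_5 = 1.
  13 = 2*5 + 3, so a_6 = 2.
  5 = 1*3 + 2, so a_7 = 1.
  3 = 1*2 + 1, so a_8 = 1.
  2 = 2*1 + 0, so a_9 = 2.
The remainder reaches 0 after 10 divisions, so the expansion has 10 partial quotients, read off in order.

[1; 1, 1, 6, 1, 1, 2, 1, 1, 2]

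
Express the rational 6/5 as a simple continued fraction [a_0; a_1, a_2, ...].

Run the Euclidean algorithm on 6 and 5; the successive quotients are the partial quotients a_0, a_1, ... (each step inverts the fractional part left over by the previous one):
  6 = 1*5 + 1, so a_0 = 1.
  5 = 5*1 + 0, so a_1 = 5.
The remainder reaches 0 after 2 divisions, so the expansion has 2 partial quotients, read off in order.

[1; 5]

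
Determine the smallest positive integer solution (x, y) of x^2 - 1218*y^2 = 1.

(x, y) = (349, 10)

First expand sqrt(1218) as a continued fraction. With x_i = (sqrt(1218) + m_i)/d_i and (m_0, d_0) = (0, 1): a_0 = floor(sqrt(1218)) = 34, since 34^2 = 1156 <= 1218 < 1225 = 35^2.
Iterate m_{i+1} = d_i*a_i - m_i, d_{i+1} = (1218 - m_{i+1}^2)/d_i, a_{i+1} = floor((a_0 + m_{i+1})/d_{i+1}):
  m_1 = 1*34 - 0 = 34, d_1 = (1218 - 34^2)/1 = 62/1 = 62, a_1 = floor((34 + 34)/62) = 1.
  m_2 = 62*1 - 34 = 28, d_2 = (1218 - 28^2)/62 = 434/62 = 7, a_2 = floor((34 + 28)/7) = 8.
  m_3 = 7*8 - 28 = 28, d_3 = (1218 - 28^2)/7 = 434/7 = 62, a_3 = floor((34 + 28)/62) = 1.
  m_4 = 62*1 - 28 = 34, d_4 = (1218 - 34^2)/62 = 62/62 = 1, a_4 = floor((34 + 34)/1) = 68.
  m_5 = 1*68 - 34 = 34, d_5 = (1218 - 34^2)/1 = 62/1 = 62: (m_5, d_5) = (m_1, d_1) = (34, 62), so from here the quotients repeat a_1, ..., a_4; the period length is 4.
So sqrt(1218) = [34; (1, 8, 1, 68)] with period length k = 4.
k is even, so the fundamental solution of x^2 - 1218y^2 = 1 is (p_{k-1}, q_{k-1}) = (p_3, q_3); compute convergents through index 3.
Convergents (p_i = a_i*p_{i-1} + p_{i-2}, q_i = a_i*q_{i-1} + q_{i-2} with p_{-2}=0, p_{-1}=1, q_{-2}=1, q_{-1}=0):
  i=0: a_0=34, p_0 = 34*1 + 0 = 34, q_0 = 34*0 + 1 = 1.
  i=1: a_1=1, p_1 = 1*34 + 1 = 35, q_1 = 1*1 + 0 = 1.
  i=2: a_2=8, p_2 = 8*35 + 34 = 314, q_2 = 8*1 + 1 = 9.
  i=3: a_3=1, p_3 = 1*314 + 35 = 349, q_3 = 1*9 + 1 = 10.
Check: 349^2 - 1218*10^2 = 121801 - 121800 = 1, so (x, y) = (349, 10) solves the equation, and by the theorem it is the least positive solution.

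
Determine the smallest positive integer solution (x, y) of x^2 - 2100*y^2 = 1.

First expand sqrt(2100) as a continued fraction. With x_i = (sqrt(2100) + m_i)/d_i and (m_0, d_0) = (0, 1): a_0 = floor(sqrt(2100)) = 45, since 45^2 = 2025 <= 2100 < 2116 = 46^2.
Iterate m_{i+1} = d_i*a_i - m_i, d_{i+1} = (2100 - m_{i+1}^2)/d_i, a_{i+1} = floor((a_0 + m_{i+1})/d_{i+1}):
  m_1 = 1*45 - 0 = 45, d_1 = (2100 - 45^2)/1 = 75/1 = 75, a_1 = floor((45 + 45)/75) = 1.
  m_2 = 75*1 - 45 = 30, d_2 = (2100 - 30^2)/75 = 1200/75 = 16, a_2 = floor((45 + 30)/16) = 4.
  m_3 = 16*4 - 30 = 34, d_3 = (2100 - 34^2)/16 = 944/16 = 59, a_3 = floor((45 + 34)/59) = 1.
  m_4 = 59*1 - 34 = 25, d_4 = (2100 - 25^2)/59 = 1475/59 = 25, a_4 = floor((45 + 25)/25) = 2.
  m_5 = 25*2 - 25 = 25, d_5 = (2100 - 25^2)/25 = 1475/25 = 59, a_5 = floor((45 + 25)/59) = 1.
  m_6 = 59*1 - 25 = 34, d_6 = (2100 - 34^2)/59 = 944/59 = 16, a_6 = floor((45 + 34)/16) = 4.
  m_7 = 16*4 - 34 = 30, d_7 = (2100 - 30^2)/16 = 1200/16 = 75, a_7 = floor((45 + 30)/75) = 1.
  m_8 = 75*1 - 30 = 45, d_8 = (2100 - 45^2)/75 = 75/75 = 1, a_8 = floor((45 + 45)/1) = 90.
  m_9 = 1*90 - 45 = 45, d_9 = (2100 - 45^2)/1 = 75/1 = 75: (m_9, d_9) = (m_1, d_1) = (45, 75), so from here the quotients repeat a_1, ..., a_8; the period length is 8.
So sqrt(2100) = [45; (1, 4, 1, 2, 1, 4, 1, 90)] with period length k = 8.
k is even, so the fundamental solution of x^2 - 2100y^2 = 1 is (p_{k-1}, q_{k-1}) = (p_7, q_7); compute convergents through index 7.
Convergents (p_i = a_i*p_{i-1} + p_{i-2}, q_i = a_i*q_{i-1} + q_{i-2} with p_{-2}=0, p_{-1}=1, q_{-2}=1, q_{-1}=0):
  i=0: a_0=45, p_0 = 45*1 + 0 = 45, q_0 = 45*0 + 1 = 1.
  i=1: a_1=1, p_1 = 1*45 + 1 = 46, q_1 = 1*1 + 0 = 1.
  i=2: a_2=4, p_2 = 4*46 + 45 = 229, q_2 = 4*1 + 1 = 5.
  i=3: a_3=1, p_3 = 1*229 + 46 = 275, q_3 = 1*5 + 1 = 6.
  i=4: a_4=2, p_4 = 2*275 + 229 = 779, q_4 = 2*6 + 5 = 17.
  i=5: a_5=1, p_5 = 1*779 + 275 = 1054, q_5 = 1*17 + 6 = 23.
  i=6: a_6=4, p_6 = 4*1054 + 779 = 4995, q_6 = 4*23 + 17 = 109.
  i=7: a_7=1, p_7 = 1*4995 + 1054 = 6049, q_7 = 1*109 + 23 = 132.
Check: 6049^2 - 2100*132^2 = 36590401 - 36590400 = 1, so (x, y) = (6049, 132) solves the equation, and by the theorem it is the least positive solution.

(x, y) = (6049, 132)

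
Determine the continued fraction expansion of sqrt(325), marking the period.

[18; (36)]

Write x_i = (sqrt(325) + m_i)/d_i with (m_0, d_0) = (0, 1). a_0 = floor(sqrt(325)) = 18, since 18^2 = 324 <= 325 < 361 = 19^2.
Iterate m_{i+1} = d_i*a_i - m_i, d_{i+1} = (325 - m_{i+1}^2)/d_i, a_{i+1} = floor((a_0 + m_{i+1})/d_{i+1}):
  m_1 = 1*18 - 0 = 18, d_1 = (325 - 18^2)/1 = 1/1 = 1, a_1 = floor((18 + 18)/1) = 36.
  m_2 = 1*36 - 18 = 18, d_2 = (325 - 18^2)/1 = 1/1 = 1: (m_2, d_2) = (m_1, d_1) = (18, 1), so from here the quotient a_1 repeats; the period length is 1.
Hence the expansion of sqrt(325) is a_0 = 18 followed by the repeating block 36 (period 1).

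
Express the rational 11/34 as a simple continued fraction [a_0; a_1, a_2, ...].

[0; 3, 11]

Run the Euclidean algorithm on 11 and 34; the successive quotients are the partial quotients a_0, a_1, ... (each step inverts the fractional part left over by the previous one):
  11 = 0*34 + 11, so a_0 = 0.
  34 = 3*11 + 1, so a_1 = 3.
  11 = 11*1 + 0, so a_2 = 11.
The remainder reaches 0 after 3 divisions, so the expansion has 3 partial quotients, read off in order.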